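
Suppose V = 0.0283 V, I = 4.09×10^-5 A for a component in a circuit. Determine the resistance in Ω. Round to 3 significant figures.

692 Ω

Rearranging: R = V/I.
V = 0.0283 V; I = 4.09×10^-5 A.
R = 691.9 Ω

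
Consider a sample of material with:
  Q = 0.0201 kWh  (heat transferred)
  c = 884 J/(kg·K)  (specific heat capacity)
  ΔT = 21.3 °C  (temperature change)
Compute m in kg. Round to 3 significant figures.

3.84 kg

Rearranging: m = Q/(c·ΔT).
Q = 0.0201 kWh = 72360 J; c = 884 J/(kg·K); ΔT = 21.3 °C = 21.30 K.
m = 3.843 kg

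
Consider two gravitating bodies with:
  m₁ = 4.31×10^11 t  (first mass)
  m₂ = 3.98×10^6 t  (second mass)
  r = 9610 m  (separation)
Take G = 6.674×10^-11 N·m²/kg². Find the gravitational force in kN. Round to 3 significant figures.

From Newton's law of gravitation: F = Gm₁m₂/r².
m₁ = 4.31×10^11 t = 4.310×10^14 kg; m₂ = 3.98×10^6 t = 3.980×10^9 kg; r = 9610 m; G = 6.674×10^-11 N·m²/kg².
F = 1.240×10^6 N
1.240×10^6 N × (1 kN / 1000 N) = 1240 kN

1240 kN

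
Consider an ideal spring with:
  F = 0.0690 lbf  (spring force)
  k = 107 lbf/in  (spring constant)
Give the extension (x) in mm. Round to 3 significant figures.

0.0164 mm

From Hooke's law: x = F/k.
F = 0.0690 lbf = 0.3069 N; k = 107 lbf/in = 18739 N/m.
x = 1.638×10^-5 m
1.638×10^-5 m × (1 mm / 0.001000 m) = 0.01638 mm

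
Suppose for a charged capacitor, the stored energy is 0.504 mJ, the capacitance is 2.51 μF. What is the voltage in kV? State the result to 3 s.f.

0.0200 kV

Rearranging: V = √(2E/C).
E = 0.504 mJ = 5.040×10^-4 J; C = 2.51 μF = 2.510×10^-6 F.
V = 20.04 V
20.04 V × (1 kV / 1000 V) = 0.02004 kV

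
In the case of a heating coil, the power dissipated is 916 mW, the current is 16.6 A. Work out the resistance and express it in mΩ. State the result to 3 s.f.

Solving P = I²R for R: R = P/I².
P = 916 mW = 0.9160 W; I = 16.6 A.
R = 0.003324 Ω
0.003324 Ω × (1 mΩ / 0.001000 Ω) = 3.324 mΩ

3.32 mΩ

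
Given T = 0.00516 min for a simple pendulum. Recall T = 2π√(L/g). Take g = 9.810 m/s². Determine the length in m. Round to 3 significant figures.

Solving T = 2π√(L/g) for L: L = g·(T/2π)².
T = 0.00516 min = 0.3096 s; g = 9.810 m/s².
L = 0.02382 m

0.0238 m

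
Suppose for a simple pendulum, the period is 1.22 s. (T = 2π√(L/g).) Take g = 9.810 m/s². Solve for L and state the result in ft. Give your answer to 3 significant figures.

1.21 ft

Solving T = 2π√(L/g) for L: L = g·(T/2π)².
T = 1.22 s; g = 9.810 m/s².
L = 0.3699 m
0.3699 m × (1 ft / 0.3048 m) = 1.213 ft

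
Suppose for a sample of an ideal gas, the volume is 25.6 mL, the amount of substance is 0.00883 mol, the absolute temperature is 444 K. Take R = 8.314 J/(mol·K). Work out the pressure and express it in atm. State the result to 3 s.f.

12.6 atm

Directly: P = nRT/V.
V = 25.6 mL = 2.560×10^-5 m³; n = 0.00883 mol; T = 444 K; R = 8.314 J/(mol·K).
P = 1.273×10^6 Pa
1.273×10^6 Pa × (1 atm / 1.013×10^5 Pa) = 12.57 atm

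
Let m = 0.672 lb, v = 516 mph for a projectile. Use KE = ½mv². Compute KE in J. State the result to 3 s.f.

KE is given directly by: KE = ½mv².
m = 0.672 lb = 0.3048 kg; v = 516 mph = 230.7 m/s.
KE = 8110 J

8110 J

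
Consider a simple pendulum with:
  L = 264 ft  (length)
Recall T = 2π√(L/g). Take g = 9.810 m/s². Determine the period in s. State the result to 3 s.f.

Directly: T = 2π√(L/g).
L = 264 ft = 80.47 m; g = 9.810 m/s².
T = 18.00 s

18.0 s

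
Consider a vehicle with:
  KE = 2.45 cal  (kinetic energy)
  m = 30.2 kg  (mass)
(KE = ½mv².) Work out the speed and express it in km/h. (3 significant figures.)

Rearranging: v = √(2·KE/m).
KE = 2.45 cal = 10.25 J; m = 30.2 kg.
v = 0.8239 m/s
0.8239 m/s × (1 km/h / 0.2778 m/s) = 2.966 km/h

2.97 km/h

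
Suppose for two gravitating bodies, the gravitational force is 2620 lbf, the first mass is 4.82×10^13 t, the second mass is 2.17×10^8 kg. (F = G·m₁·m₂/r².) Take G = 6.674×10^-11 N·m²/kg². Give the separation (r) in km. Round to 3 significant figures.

Rearranging F = G·m₁·m₂/r² for r: r = √(G·m₁m₂/F).
F = 2620 lbf = 11654 N; m₁ = 4.82×10^13 t = 4.820×10^16 kg; m₂ = 2.17×10^8 kg; G = 6.674×10^-11 N·m²/kg².
r = 2.447×10^5 m
2.447×10^5 m × (1 km / 1000 m) = 244.7 km

245 km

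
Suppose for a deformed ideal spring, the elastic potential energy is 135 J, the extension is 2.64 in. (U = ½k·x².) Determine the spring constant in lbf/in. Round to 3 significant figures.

Rearranging U = ½k·x² for k: k = 2U/x².
U = 135 J; x = 2.64 in = 0.06706 m.
k = 60047 N/m
60047 N/m × (1 lbf/in / 175.1 N/m) = 342.9 lbf/in

343 lbf/in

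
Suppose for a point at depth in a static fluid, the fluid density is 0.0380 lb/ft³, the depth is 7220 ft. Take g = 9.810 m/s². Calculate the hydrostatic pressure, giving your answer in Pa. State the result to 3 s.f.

13100 Pa

P is given directly by: P = ρgh.
ρ = 0.0380 lb/ft³ = 0.6087 kg/m³; h = 7220 ft = 2201 m; g = 9.810 m/s².
P = 13141 Pa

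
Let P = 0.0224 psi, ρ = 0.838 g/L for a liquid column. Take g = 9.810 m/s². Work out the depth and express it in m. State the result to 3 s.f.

Rearranging: h = P/(ρ·g).
P = 0.0224 psi = 154.4 Pa; ρ = 0.838 g/L = 0.8380 kg/m³; g = 9.810 m/s².
h = 18.79 m

18.8 m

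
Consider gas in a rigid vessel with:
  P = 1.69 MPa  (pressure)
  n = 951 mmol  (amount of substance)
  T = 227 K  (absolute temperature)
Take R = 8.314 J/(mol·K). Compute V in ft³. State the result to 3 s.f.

0.0375 ft³

From the ideal-gas law: V = nRT/P.
P = 1.69 MPa = 1.690×10^6 Pa; n = 951 mmol = 0.9510 mol; T = 227 K; R = 8.314 J/(mol·K).
V = 0.001062 m³
0.001062 m³ × (1 ft³ / 0.02832 m³) = 0.03750 ft³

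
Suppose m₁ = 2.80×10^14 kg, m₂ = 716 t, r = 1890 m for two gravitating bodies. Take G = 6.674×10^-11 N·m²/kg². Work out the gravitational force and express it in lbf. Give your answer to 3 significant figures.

842 lbf

F is given directly by: F = Gm₁m₂/r².
m₁ = 2.80×10^14 kg; m₂ = 716 t = 7.160×10^5 kg; r = 1890 m; G = 6.674×10^-11 N·m²/kg².
F = 3746 N
3746 N × (1 lbf / 4.448 N) = 842.1 lbf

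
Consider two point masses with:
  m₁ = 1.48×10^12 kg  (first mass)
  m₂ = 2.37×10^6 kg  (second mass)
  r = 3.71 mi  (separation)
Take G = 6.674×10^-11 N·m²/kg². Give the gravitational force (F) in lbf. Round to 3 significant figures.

F is given directly by: F = Gm₁m₂/r².
m₁ = 1.48×10^12 kg; m₂ = 2.37×10^6 kg; r = 3.71 mi = 5971 m; G = 6.674×10^-11 N·m²/kg².
F = 6.567 N
6.567 N × (1 lbf / 4.448 N) = 1.476 lbf

1.48 lbf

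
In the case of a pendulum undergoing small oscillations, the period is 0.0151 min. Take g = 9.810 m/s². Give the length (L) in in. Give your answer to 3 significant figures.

Solving T = 2π√(L/g) for L: L = g·(T/2π)².
T = 0.0151 min = 0.9060 s; g = 9.810 m/s².
L = 0.2040 m
0.2040 m × (1 in / 0.02540 m) = 8.030 in

8.03 in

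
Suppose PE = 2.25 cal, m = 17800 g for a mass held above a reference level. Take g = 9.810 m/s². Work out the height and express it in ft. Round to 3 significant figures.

Solving PE = m·g·h for h: h = PE/(m·g).
PE = 2.25 cal = 9.414 J; m = 17800 g = 17.80 kg; g = 9.810 m/s².
h = 0.05391 m
0.05391 m × (1 ft / 0.3048 m) = 0.1769 ft

0.177 ft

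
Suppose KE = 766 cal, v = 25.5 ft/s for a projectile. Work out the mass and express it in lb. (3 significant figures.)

Rearranging KE = ½mv² for m: m = 2·KE/v².
KE = 766 cal = 3205 J; v = 25.5 ft/s = 7.772 m/s.
m = 106.1 kg
106.1 kg × (1 lb / 0.4536 kg) = 233.9 lb

234 lb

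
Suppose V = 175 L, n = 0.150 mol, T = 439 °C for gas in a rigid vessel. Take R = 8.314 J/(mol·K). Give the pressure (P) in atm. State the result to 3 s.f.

0.0501 atm

P is given directly by: P = nRT/V.
V = 175 L = 0.1750 m³; n = 0.150 mol; T = 439 °C = 712.1 K; R = 8.314 J/(mol·K).
P = 5075 Pa
5075 Pa × (1 atm / 1.013×10^5 Pa) = 0.05009 atm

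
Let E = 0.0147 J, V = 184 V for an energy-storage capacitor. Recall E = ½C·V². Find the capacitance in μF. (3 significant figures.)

0.868 μF

Solving E = ½C·V² for C: C = 2E/V².
E = 0.0147 J; V = 184 V.
C = 8.684×10^-7 F
8.684×10^-7 F × (1 μF / 1.000×10^-6 F) = 0.8684 μF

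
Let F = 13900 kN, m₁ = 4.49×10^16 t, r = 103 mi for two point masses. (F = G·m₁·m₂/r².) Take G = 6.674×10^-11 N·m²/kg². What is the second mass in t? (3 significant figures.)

1.27×10^5 t

From Newton's law of gravitation: m₂ = F·r²/(G·m₁).
F = 13900 kN = 1.390×10^7 N; m₁ = 4.49×10^16 t = 4.490×10^19 kg; r = 103 mi = 1.658×10^5 m; G = 6.674×10^-11 N·m²/kg².
m₂ = 1.275×10^8 kg
1.275×10^8 kg × (1 t / 1000 kg) = 1.275×10^5 t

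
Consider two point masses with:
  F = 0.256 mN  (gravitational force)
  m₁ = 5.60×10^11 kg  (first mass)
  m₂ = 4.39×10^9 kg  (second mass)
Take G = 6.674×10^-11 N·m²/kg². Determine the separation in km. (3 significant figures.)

25300 km

From Newton's law of gravitation: r = √(G·m₁m₂/F).
F = 0.256 mN = 2.560×10^-4 N; m₁ = 5.60×10^11 kg; m₂ = 4.39×10^9 kg; G = 6.674×10^-11 N·m²/kg².
r = 2.532×10^7 m
2.532×10^7 m × (1 km / 1000 m) = 25316 km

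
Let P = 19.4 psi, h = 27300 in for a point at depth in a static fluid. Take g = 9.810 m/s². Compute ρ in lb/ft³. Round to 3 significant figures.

1.23 lb/ft³

Rearranging: ρ = P/(g·h).
P = 19.4 psi = 1.338×10^5 Pa; h = 27300 in = 693.4 m; g = 9.810 m/s².
ρ = 19.66 kg/m³
19.66 kg/m³ × (1 lb/ft³ / 16.02 kg/m³) = 1.228 lb/ft³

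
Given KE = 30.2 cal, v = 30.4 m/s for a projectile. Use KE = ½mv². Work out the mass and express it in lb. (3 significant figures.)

0.603 lb

Solving KE = ½mv² for m: m = 2·KE/v².
KE = 30.2 cal = 126.4 J; v = 30.4 m/s.
m = 0.2735 kg
0.2735 kg × (1 lb / 0.4536 kg) = 0.6029 lb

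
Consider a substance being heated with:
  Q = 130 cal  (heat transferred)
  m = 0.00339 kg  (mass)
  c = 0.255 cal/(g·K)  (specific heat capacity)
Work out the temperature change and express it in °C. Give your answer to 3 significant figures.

150 °C

Rearranging Q = m·c·ΔT for ΔT: ΔT = Q/(m·c).
Q = 130 cal = 543.9 J; m = 0.00339 kg; c = 0.255 cal/(g·K) = 1067 J/(kg·K).
ΔT = 150.4 K
Since 1 °C = 1 K, 150.4 °C.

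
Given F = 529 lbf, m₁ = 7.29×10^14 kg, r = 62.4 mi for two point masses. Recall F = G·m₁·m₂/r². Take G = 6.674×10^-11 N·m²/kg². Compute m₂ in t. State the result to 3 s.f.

From Newton's law of gravitation: m₂ = F·r²/(G·m₁).
F = 529 lbf = 2353 N; m₁ = 7.29×10^14 kg; r = 62.4 mi = 1.004×10^5 m; G = 6.674×10^-11 N·m²/kg².
m₂ = 4.877×10^8 kg
4.877×10^8 kg × (1 t / 1000 kg) = 4.877×10^5 t

4.88×10^5 t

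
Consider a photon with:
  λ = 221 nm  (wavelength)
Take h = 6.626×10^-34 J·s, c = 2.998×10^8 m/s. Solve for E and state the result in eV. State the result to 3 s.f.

Directly: E = hc/λ.
λ = 221 nm = 2.210×10^-7 m; h = 6.626×10^-34 J·s; c = 2.998×10^8 m/s.
E = 8.989×10^-19 J
8.989×10^-19 J × (1 eV / 1.602×10^-19 J) = 5.610 eV

5.61 eV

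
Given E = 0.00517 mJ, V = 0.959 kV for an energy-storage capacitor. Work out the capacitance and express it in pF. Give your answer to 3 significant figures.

Rearranging E = ½C·V² for C: C = 2E/V².
E = 0.00517 mJ = 5.170×10^-6 J; V = 0.959 kV = 959.0 V.
C = 1.124×10^-11 F
1.124×10^-11 F × (1 pF / 1.000×10^-12 F) = 11.24 pF

11.2 pF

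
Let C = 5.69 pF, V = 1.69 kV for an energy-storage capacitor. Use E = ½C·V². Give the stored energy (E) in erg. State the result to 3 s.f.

81.3 erg

Directly: E = ½CV².
C = 5.69 pF = 5.690×10^-12 F; V = 1.69 kV = 1690 V.
E = 8.126×10^-6 J  (the unit combination reduces to kg·m²/s² = J)
8.126×10^-6 J × (1 erg / 1.000×10^-7 J) = 81.26 erg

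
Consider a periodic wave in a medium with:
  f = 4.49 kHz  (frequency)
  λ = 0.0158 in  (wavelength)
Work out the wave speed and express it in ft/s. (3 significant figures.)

Directly: v = fλ.
f = 4.49 kHz = 4490 Hz; λ = 0.0158 in = 4.013×10^-4 m.
v = 1.802 m/s
1.802 m/s × (1 ft/s / 0.3048 m/s) = 5.912 ft/s

5.91 ft/s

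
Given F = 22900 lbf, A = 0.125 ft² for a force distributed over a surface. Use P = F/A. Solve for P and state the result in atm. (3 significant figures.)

Directly: P = F/A.
F = 22900 lbf = 1.019×10^5 N; A = 0.125 ft² = 0.01161 m².
P = 8.772×10^6 Pa
8.772×10^6 Pa × (1 atm / 1.013×10^5 Pa) = 86.57 atm

86.6 atm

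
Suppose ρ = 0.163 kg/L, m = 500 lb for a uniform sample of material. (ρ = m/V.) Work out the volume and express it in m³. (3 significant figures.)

Solving ρ = m/V for V: V = m/ρ.
ρ = 0.163 kg/L = 163.0 kg/m³; m = 500 lb = 226.8 kg.
V = 1.391 m³

1.39 m³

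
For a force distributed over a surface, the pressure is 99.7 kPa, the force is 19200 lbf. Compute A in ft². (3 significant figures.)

9.22 ft²

Rearranging: A = F/P.
P = 99.7 kPa = 99700 Pa; F = 19200 lbf = 85406 N.
A = 0.8566 m²
0.8566 m² × (1 ft² / 0.09290 m²) = 9.221 ft²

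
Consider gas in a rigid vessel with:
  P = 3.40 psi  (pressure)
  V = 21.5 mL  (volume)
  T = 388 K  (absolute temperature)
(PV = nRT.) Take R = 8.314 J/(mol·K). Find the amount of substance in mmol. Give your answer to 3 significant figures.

From the ideal-gas law: n = PV/(RT).
P = 3.40 psi = 23442 Pa; V = 21.5 mL = 2.150×10^-5 m³; T = 388 K; R = 8.314 J/(mol·K).
n = 1.562×10^-4 mol
1.562×10^-4 mol × (1 mmol / 0.001000 mol) = 0.1562 mmol

0.156 mmol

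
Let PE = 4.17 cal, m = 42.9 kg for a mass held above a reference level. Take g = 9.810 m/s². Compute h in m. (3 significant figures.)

0.0415 m

Rearranging: h = PE/(m·g).
PE = 4.17 cal = 17.45 J; m = 42.9 kg; g = 9.810 m/s².
h = 0.04146 m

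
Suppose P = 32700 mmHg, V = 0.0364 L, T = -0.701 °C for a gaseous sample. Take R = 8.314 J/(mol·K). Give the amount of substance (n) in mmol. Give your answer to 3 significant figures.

From the ideal-gas law: n = PV/(RT).
P = 32700 mmHg = 4.360×10^6 Pa; V = 0.0364 L = 3.640×10^-5 m³; T = -0.701 °C = 272.4 K; R = 8.314 J/(mol·K).
n = 0.07006 mol
0.07006 mol × (1 mmol / 0.001000 mol) = 70.06 mmol

70.1 mmol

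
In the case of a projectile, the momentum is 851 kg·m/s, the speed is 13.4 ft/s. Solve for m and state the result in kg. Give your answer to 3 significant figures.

Solving p = m·v for m: m = p/v.
p = 851 kg·m/s; v = 13.4 ft/s = 4.084 m/s.
m = 208.4 kg

208 kg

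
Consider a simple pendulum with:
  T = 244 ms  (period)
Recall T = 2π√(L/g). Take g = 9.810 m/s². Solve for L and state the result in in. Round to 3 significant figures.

0.582 in

Rearranging T = 2π√(L/g) for L: L = g·(T/2π)².
T = 244 ms = 0.2440 s; g = 9.810 m/s².
L = 0.01479 m
0.01479 m × (1 in / 0.02540 m) = 0.5824 in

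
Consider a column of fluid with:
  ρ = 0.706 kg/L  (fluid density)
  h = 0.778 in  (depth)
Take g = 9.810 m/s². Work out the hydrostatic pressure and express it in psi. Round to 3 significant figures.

0.0199 psi

P is given directly by: P = ρgh.
ρ = 0.706 kg/L = 706.0 kg/m³; h = 0.778 in = 0.01976 m; g = 9.810 m/s².
P = 136.9 Pa  (the unit combination reduces to kg/(m·s²) = Pa)
136.9 Pa × (1 psi / 6895 Pa) = 0.01985 psi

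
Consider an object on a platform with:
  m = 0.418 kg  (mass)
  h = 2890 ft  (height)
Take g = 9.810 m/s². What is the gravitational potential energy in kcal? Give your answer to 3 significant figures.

PE is given directly by: PE = mgh.
m = 0.418 kg; h = 2890 ft = 880.9 m; g = 9.810 m/s².
PE = 3612 J  (the unit combination reduces to kg·m²/s² = J)
3612 J × (1 kcal / 4184 J) = 0.8633 kcal

0.863 kcal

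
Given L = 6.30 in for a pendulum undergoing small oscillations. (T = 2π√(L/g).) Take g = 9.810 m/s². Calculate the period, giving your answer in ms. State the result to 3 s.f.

Directly: T = 2π√(L/g).
L = 6.30 in = 0.1600 m; g = 9.810 m/s².
T = 0.8025 s
0.8025 s × (1 ms / 0.001000 s) = 802.5 ms

802 ms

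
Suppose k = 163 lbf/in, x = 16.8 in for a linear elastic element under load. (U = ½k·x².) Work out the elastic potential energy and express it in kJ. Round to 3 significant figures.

U is given directly by: U = ½kx².
k = 163 lbf/in = 28546 N/m; x = 16.8 in = 0.4267 m.
U = 2599 J
2599 J × (1 kJ / 1000 J) = 2.599 kJ

2.60 kJ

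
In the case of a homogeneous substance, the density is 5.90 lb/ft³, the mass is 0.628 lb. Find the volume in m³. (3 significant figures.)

Rearranging: V = m/ρ.
ρ = 5.90 lb/ft³ = 94.51 kg/m³; m = 0.628 lb = 0.2849 kg.
V = 0.003014 m³

0.00301 m³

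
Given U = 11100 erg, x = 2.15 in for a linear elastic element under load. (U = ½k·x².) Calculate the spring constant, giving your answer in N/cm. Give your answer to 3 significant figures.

Solving U = ½k·x² for k: k = 2U/x².
U = 11100 erg = 0.001110 J; x = 2.15 in = 0.05461 m.
k = 0.7444 N/m
0.7444 N/m × (1 N/cm / 100.0 N/m) = 0.007444 N/cm

0.00744 N/cm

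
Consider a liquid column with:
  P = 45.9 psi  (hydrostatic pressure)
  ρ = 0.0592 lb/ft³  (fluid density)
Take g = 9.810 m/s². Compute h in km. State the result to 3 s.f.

Rearranging P = ρ·g·h for h: h = P/(ρ·g).
P = 45.9 psi = 3.165×10^5 Pa; ρ = 0.0592 lb/ft³ = 0.9483 kg/m³; g = 9.810 m/s².
h = 34019 m
34019 m × (1 km / 1000 m) = 34.02 km

34.0 km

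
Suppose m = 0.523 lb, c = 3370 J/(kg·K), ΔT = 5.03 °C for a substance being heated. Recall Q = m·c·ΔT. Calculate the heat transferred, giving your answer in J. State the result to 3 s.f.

Q is given directly by: Q = mcΔT.
m = 0.523 lb = 0.2372 kg; c = 3370 J/(kg·K); ΔT = 5.03 °C = 5.030 K.
Q = 4021 J

4020 J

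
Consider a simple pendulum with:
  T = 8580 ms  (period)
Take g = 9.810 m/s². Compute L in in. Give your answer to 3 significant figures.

720 in

Solving T = 2π√(L/g) for L: L = g·(T/2π)².
T = 8580 ms = 8.580 s; g = 9.810 m/s².
L = 18.29 m
18.29 m × (1 in / 0.02540 m) = 720.2 in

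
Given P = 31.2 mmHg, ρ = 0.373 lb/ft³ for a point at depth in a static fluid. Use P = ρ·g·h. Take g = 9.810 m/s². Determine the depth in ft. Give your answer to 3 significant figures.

233 ft

Rearranging P = ρ·g·h for h: h = P/(ρ·g).
P = 31.2 mmHg = 4160 Pa; ρ = 0.373 lb/ft³ = 5.975 kg/m³; g = 9.810 m/s².
h = 70.97 m
70.97 m × (1 ft / 0.3048 m) = 232.8 ft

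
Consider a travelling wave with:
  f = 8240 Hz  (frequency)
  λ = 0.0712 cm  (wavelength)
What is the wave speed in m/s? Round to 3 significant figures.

v is given directly by: v = fλ.
f = 8240 Hz; λ = 0.0712 cm = 7.120×10^-4 m.
v = 5.867 m/s

5.87 m/s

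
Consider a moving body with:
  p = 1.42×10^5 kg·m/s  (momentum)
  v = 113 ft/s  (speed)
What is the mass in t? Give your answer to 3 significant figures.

Rearranging p = m·v for m: m = p/v.
p = 1.42×10^5 kg·m/s; v = 113 ft/s = 34.44 m/s.
m = 4123 kg
4123 kg × (1 t / 1000 kg) = 4.123 t

4.12 t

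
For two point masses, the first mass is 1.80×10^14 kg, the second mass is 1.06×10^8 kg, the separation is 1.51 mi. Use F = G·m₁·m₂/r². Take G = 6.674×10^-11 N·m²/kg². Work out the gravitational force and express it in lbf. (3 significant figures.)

From Newton's law of gravitation: F = Gm₁m₂/r².
m₁ = 1.80×10^14 kg; m₂ = 1.06×10^8 kg; r = 1.51 mi = 2430 m; G = 6.674×10^-11 N·m²/kg².
F = 2.156×10^5 N  (the unit combination reduces to kg·m/s² = N)
2.156×10^5 N × (1 lbf / 4.448 N) = 48476 lbf

48500 lbf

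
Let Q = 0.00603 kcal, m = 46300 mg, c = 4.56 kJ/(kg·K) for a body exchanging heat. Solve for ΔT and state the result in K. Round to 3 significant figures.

0.119 K

Rearranging Q = m·c·ΔT for ΔT: ΔT = Q/(m·c).
Q = 0.00603 kcal = 25.23 J; m = 46300 mg = 0.04630 kg; c = 4.56 kJ/(kg·K) = 4560 J/(kg·K).
ΔT = 0.1195 K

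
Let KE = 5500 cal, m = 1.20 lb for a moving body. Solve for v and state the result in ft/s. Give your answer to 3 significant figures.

954 ft/s

Solving KE = ½mv² for v: v = √(2·KE/m).
KE = 5500 cal = 23012 J; m = 1.20 lb = 0.5443 kg.
v = 290.8 m/s
290.8 m/s × (1 ft/s / 0.3048 m/s) = 954.0 ft/s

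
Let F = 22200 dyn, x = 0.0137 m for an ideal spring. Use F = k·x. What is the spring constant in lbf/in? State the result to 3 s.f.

Solving F = k·x for k: k = F/x.
F = 22200 dyn = 0.2220 N; x = 0.0137 m.
k = 16.20 N/m
16.20 N/m × (1 lbf/in / 175.1 N/m) = 0.09253 lbf/in

0.0925 lbf/in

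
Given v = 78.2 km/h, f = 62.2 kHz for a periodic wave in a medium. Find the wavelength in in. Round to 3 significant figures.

0.0137 in

Rearranging v = f·λ for λ: λ = v/f.
v = 78.2 km/h = 21.72 m/s; f = 62.2 kHz = 62200 Hz.
λ = 3.492×10^-4 m
3.492×10^-4 m × (1 in / 0.02540 m) = 0.01375 in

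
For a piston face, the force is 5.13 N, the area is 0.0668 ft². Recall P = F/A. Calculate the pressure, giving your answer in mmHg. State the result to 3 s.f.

P is given directly by: P = F/A.
F = 5.13 N; A = 0.0668 ft² = 0.006206 m².
P = 826.6 Pa  (the unit combination reduces to kg/(m·s²) = Pa)
826.6 Pa × (1 mmHg / 133.3 Pa) = 6.200 mmHg

6.20 mmHg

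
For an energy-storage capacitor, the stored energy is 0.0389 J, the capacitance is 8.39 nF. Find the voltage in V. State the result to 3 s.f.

3050 V

Rearranging E = ½C·V² for V: V = √(2E/C).
E = 0.0389 J; C = 8.39 nF = 8.390×10^-9 F.
V = 3045 V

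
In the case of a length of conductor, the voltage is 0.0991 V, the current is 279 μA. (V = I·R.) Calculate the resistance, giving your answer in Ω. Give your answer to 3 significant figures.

355 Ω

Rearranging V = I·R for R: R = V/I.
V = 0.0991 V; I = 279 μA = 2.790×10^-4 A.
R = 355.2 Ω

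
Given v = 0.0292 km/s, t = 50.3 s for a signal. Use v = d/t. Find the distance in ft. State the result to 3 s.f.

4820 ft

Rearranging v = d/t for d: d = v·t.
v = 0.0292 km/s = 29.20 m/s; t = 50.3 s.
d = 1469 m
1469 m × (1 ft / 0.3048 m) = 4819 ft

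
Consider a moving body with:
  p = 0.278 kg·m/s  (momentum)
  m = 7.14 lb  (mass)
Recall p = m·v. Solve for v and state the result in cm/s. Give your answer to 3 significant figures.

Solving p = m·v for v: v = p/m.
p = 0.278 kg·m/s; m = 7.14 lb = 3.239 kg.
v = 0.08584 m/s
0.08584 m/s × (1 cm/s / 0.01000 m/s) = 8.584 cm/s

8.58 cm/s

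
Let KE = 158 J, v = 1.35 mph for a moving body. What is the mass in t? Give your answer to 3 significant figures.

Solving KE = ½mv² for m: m = 2·KE/v².
KE = 158 J; v = 1.35 mph = 0.6035 m/s.
m = 867.6 kg
867.6 kg × (1 t / 1000 kg) = 0.8676 t

0.868 t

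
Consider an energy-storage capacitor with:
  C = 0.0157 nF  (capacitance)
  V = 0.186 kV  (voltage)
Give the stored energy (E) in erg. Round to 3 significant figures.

E is given directly by: E = ½CV².
C = 0.0157 nF = 1.570×10^-11 F; V = 0.186 kV = 186.0 V.
E = 2.716×10^-7 J
2.716×10^-7 J × (1 erg / 1.000×10^-7 J) = 2.716 erg

2.72 erg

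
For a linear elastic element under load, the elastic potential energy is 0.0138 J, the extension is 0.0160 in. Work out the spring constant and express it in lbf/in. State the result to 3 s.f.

Solving U = ½k·x² for k: k = 2U/x².
U = 0.0138 J; x = 0.0160 in = 4.064×10^-4 m.
k = 1.671×10^5 N/m
1.671×10^5 N/m × (1 lbf/in / 175.1 N/m) = 954.2 lbf/in

954 lbf/in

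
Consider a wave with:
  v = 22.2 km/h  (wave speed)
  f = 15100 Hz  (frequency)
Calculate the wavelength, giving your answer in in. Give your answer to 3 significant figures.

Solving v = f·λ for λ: λ = v/f.
v = 22.2 km/h = 6.167 m/s; f = 15100 Hz.
λ = 4.084×10^-4 m
4.084×10^-4 m × (1 in / 0.02540 m) = 0.01608 in

0.0161 in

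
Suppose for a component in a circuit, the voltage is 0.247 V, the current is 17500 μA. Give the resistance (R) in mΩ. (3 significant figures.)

14100 mΩ

Rearranging: R = V/I.
V = 0.247 V; I = 17500 μA = 0.01750 A.
R = 14.11 Ω
14.11 Ω × (1 mΩ / 0.001000 Ω) = 14114 mΩ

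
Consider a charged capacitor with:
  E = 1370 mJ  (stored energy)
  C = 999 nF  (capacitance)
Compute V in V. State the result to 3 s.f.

Rearranging E = ½C·V² for V: V = √(2E/C).
E = 1370 mJ = 1.370 J; C = 999 nF = 9.990×10^-7 F.
V = 1656 V

1660 V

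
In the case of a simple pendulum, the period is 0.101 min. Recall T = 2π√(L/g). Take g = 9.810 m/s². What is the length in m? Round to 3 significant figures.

Solving T = 2π√(L/g) for L: L = g·(T/2π)².
T = 0.101 min = 6.060 s; g = 9.810 m/s².
L = 9.125 m

9.13 m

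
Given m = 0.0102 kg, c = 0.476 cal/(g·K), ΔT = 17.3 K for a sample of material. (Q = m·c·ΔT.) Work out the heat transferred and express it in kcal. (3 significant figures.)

0.0840 kcal

Q is given directly by: Q = mcΔT.
m = 0.0102 kg; c = 0.476 cal/(g·K) = 1992 J/(kg·K); ΔT = 17.3 K.
Q = 351.4 J
351.4 J × (1 kcal / 4184 J) = 0.08399 kcal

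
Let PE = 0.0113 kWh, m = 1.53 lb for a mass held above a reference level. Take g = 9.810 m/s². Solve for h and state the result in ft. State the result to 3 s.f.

19600 ft

Solving PE = m·g·h for h: h = PE/(m·g).
PE = 0.0113 kWh = 40680 J; m = 1.53 lb = 0.6940 kg; g = 9.810 m/s².
h = 5975 m
5975 m × (1 ft / 0.3048 m) = 19604 ft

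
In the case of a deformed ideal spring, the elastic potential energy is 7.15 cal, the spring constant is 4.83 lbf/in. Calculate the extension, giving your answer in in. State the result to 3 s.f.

10.5 in

Rearranging U = ½k·x² for x: x = √(2U/k).
U = 7.15 cal = 29.92 J; k = 4.83 lbf/in = 845.9 N/m.
x = 0.2660 m
0.2660 m × (1 in / 0.02540 m) = 10.47 in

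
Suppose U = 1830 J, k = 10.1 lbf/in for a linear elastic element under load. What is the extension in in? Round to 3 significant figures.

Rearranging U = ½k·x² for x: x = √(2U/k).
U = 1830 J; k = 10.1 lbf/in = 1769 N/m.
x = 1.438 m
1.438 m × (1 in / 0.02540 m) = 56.63 in

56.6 in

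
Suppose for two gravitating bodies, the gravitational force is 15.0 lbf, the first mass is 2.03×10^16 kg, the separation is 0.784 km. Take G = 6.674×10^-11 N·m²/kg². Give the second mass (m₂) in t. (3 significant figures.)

Rearranging F = G·m₁·m₂/r² for m₂: m₂ = F·r²/(G·m₁).
F = 15.0 lbf = 66.72 N; m₁ = 2.03×10^16 kg; r = 0.784 km = 784.0 m; G = 6.674×10^-11 N·m²/kg².
m₂ = 30.27 kg
30.27 kg × (1 t / 1000 kg) = 0.03027 t

0.0303 t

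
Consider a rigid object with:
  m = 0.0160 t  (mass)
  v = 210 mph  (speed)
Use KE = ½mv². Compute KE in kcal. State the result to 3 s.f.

KE is given directly by: KE = ½mv².
m = 0.0160 t = 16.00 kg; v = 210 mph = 93.88 m/s.
KE = 70505 J  (the unit combination reduces to kg·m²/s² = J)
70505 J × (1 kcal / 4184 J) = 16.85 kcal

16.9 kcal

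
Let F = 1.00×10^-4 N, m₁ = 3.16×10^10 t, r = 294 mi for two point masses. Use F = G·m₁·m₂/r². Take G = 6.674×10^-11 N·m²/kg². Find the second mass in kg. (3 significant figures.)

From Newton's law of gravitation: m₂ = F·r²/(G·m₁).
F = 1.00×10^-4 N; m₁ = 3.16×10^10 t = 3.160×10^13 kg; r = 294 mi = 4.731×10^5 m; G = 6.674×10^-11 N·m²/kg².
m₂ = 10615 kg

10600 kg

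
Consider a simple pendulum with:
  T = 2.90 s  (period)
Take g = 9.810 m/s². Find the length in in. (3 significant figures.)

82.3 in

Rearranging: L = g·(T/2π)².
T = 2.90 s; g = 9.810 m/s².
L = 2.090 m
2.090 m × (1 in / 0.02540 m) = 82.28 in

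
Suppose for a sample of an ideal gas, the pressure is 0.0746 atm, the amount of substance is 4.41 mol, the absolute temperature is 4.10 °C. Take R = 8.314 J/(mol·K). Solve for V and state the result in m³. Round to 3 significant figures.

1.34 m³

Rearranging: V = nRT/P.
P = 0.0746 atm = 7559 Pa; n = 4.41 mol; T = 4.10 °C = 277.2 K; R = 8.314 J/(mol·K).
V = 1.345 m³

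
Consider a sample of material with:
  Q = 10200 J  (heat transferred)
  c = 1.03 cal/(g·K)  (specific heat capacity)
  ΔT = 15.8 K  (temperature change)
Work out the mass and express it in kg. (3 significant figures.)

0.150 kg

Rearranging Q = m·c·ΔT for m: m = Q/(c·ΔT).
Q = 10200 J; c = 1.03 cal/(g·K) = 4310 J/(kg·K); ΔT = 15.8 K.
m = 0.1498 kg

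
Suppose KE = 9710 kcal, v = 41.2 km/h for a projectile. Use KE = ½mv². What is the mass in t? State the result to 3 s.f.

Solving KE = ½mv² for m: m = 2·KE/v².
KE = 9710 kcal = 4.063×10^7 J; v = 41.2 km/h = 11.44 m/s.
m = 6.204×10^5 kg
6.204×10^5 kg × (1 t / 1000 kg) = 620.4 t

620 t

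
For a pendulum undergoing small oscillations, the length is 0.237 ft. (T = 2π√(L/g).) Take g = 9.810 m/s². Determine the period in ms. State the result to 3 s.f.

T is given directly by: T = 2π√(L/g).
L = 0.237 ft = 0.07224 m; g = 9.810 m/s².
T = 0.5392 s
0.5392 s × (1 ms / 0.001000 s) = 539.2 ms

539 ms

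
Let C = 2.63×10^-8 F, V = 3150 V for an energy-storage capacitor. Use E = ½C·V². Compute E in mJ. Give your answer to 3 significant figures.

130 mJ

E is given directly by: E = ½CV².
C = 2.63×10^-8 F; V = 3150 V.
E = 0.1305 J
0.1305 J × (1 mJ / 0.001000 J) = 130.5 mJ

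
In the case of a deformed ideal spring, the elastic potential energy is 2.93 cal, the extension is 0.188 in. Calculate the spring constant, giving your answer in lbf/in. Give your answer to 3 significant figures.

Solving U = ½k·x² for k: k = 2U/x².
U = 2.93 cal = 12.26 J; x = 0.188 in = 0.004775 m.
k = 1.075×10^6 N/m
1.075×10^6 N/m × (1 lbf/in / 175.1 N/m) = 6140 lbf/in

6140 lbf/in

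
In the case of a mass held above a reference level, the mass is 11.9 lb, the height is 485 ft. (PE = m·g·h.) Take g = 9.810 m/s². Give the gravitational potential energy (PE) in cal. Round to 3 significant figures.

Directly: PE = mgh.
m = 11.9 lb = 5.398 kg; h = 485 ft = 147.8 m; g = 9.810 m/s².
PE = 7828 J
7828 J × (1 cal / 4.184 J) = 1871 cal

1870 cal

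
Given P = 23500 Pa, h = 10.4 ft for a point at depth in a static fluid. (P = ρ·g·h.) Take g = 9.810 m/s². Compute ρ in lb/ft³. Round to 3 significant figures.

Rearranging P = ρ·g·h for ρ: ρ = P/(g·h).
P = 23500 Pa; h = 10.4 ft = 3.170 m; g = 9.810 m/s².
ρ = 755.7 kg/m³
755.7 kg/m³ × (1 lb/ft³ / 16.02 kg/m³) = 47.18 lb/ft³

47.2 lb/ft³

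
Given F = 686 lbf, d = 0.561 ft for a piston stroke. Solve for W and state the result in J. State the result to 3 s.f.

522 J

W is given directly by: W = F·d.
F = 686 lbf = 3051 N; d = 0.561 ft = 0.1710 m.
W = 521.8 J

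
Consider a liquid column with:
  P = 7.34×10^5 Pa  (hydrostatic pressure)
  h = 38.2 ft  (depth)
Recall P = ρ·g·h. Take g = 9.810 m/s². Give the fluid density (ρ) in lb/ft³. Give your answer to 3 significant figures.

401 lb/ft³

Rearranging: ρ = P/(g·h).
P = 7.34×10^5 Pa; h = 38.2 ft = 11.64 m; g = 9.810 m/s².
ρ = 6426 kg/m³
6426 kg/m³ × (1 lb/ft³ / 16.02 kg/m³) = 401.2 lb/ft³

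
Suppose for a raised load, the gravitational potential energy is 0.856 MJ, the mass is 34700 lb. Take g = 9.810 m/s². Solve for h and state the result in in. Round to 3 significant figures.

Rearranging PE = m·g·h for h: h = PE/(m·g).
PE = 0.856 MJ = 8.560×10^5 J; m = 34700 lb = 15740 kg; g = 9.810 m/s².
h = 5.544 m
5.544 m × (1 in / 0.02540 m) = 218.3 in

218 in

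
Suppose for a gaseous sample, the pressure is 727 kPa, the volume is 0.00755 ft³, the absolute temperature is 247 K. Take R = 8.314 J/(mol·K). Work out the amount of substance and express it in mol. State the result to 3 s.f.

0.0757 mol

Rearranging PV = nRT for n: n = PV/(RT).
P = 727 kPa = 7.270×10^5 Pa; V = 0.00755 ft³ = 2.138×10^-4 m³; T = 247 K; R = 8.314 J/(mol·K).
n = 0.07569 mol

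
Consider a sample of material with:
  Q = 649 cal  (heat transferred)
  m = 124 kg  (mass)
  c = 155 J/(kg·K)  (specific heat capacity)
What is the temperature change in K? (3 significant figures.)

Rearranging Q = m·c·ΔT for ΔT: ΔT = Q/(m·c).
Q = 649 cal = 2715 J; m = 124 kg; c = 155 J/(kg·K).
ΔT = 0.1413 K

0.141 K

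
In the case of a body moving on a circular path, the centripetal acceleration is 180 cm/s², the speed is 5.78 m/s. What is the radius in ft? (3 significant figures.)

Rearranging a = v²/r for r: r = v²/a.
a = 180 cm/s² = 1.800 m/s²; v = 5.78 m/s.
r = 18.56 m
18.56 m × (1 ft / 0.3048 m) = 60.89 ft

60.9 ft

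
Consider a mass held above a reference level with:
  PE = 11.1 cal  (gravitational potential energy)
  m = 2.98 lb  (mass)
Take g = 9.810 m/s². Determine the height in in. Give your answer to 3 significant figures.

138 in

Solving PE = m·g·h for h: h = PE/(m·g).
PE = 11.1 cal = 46.44 J; m = 2.98 lb = 1.352 kg; g = 9.810 m/s².
h = 3.502 m
3.502 m × (1 in / 0.02540 m) = 137.9 in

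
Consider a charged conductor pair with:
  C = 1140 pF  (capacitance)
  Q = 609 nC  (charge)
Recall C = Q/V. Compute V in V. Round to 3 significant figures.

Solving C = Q/V for V: V = Q/C.
C = 1140 pF = 1.140×10^-9 F; Q = 609 nC = 6.090×10^-7 C.
V = 534.2 V

534 V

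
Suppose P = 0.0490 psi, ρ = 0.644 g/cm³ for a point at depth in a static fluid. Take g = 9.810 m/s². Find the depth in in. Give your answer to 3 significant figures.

Solving P = ρ·g·h for h: h = P/(ρ·g).
P = 0.0490 psi = 337.8 Pa; ρ = 0.644 g/cm³ = 644.0 kg/m³; g = 9.810 m/s².
h = 0.05348 m
0.05348 m × (1 in / 0.02540 m) = 2.105 in

2.11 in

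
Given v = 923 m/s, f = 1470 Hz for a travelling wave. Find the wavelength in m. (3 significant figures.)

Rearranging: λ = v/f.
v = 923 m/s; f = 1470 Hz.
λ = 0.6279 m

0.628 m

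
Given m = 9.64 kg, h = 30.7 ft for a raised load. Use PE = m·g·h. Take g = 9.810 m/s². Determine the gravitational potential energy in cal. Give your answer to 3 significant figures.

211 cal

Directly: PE = mgh.
m = 9.64 kg; h = 30.7 ft = 9.357 m; g = 9.810 m/s².
PE = 884.9 J
884.9 J × (1 cal / 4.184 J) = 211.5 cal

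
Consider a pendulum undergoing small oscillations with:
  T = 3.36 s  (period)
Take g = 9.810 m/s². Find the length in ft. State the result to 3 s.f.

9.20 ft

Rearranging: L = g·(T/2π)².
T = 3.36 s; g = 9.810 m/s².
L = 2.805 m
2.805 m × (1 ft / 0.3048 m) = 9.204 ft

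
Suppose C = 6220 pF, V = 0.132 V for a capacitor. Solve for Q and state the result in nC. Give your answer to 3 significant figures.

0.821 nC

Rearranging C = Q/V for Q: Q = CV.
C = 6220 pF = 6.220×10^-9 F; V = 0.132 V.
Q = 8.210×10^-10 C
8.210×10^-10 C × (1 nC / 1.000×10^-9 C) = 0.8210 nC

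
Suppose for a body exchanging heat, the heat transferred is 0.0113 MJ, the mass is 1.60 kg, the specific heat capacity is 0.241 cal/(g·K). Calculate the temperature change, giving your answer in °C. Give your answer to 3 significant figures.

7.00 °C

Solving Q = m·c·ΔT for ΔT: ΔT = Q/(m·c).
Q = 0.0113 MJ = 11300 J; m = 1.60 kg; c = 0.241 cal/(g·K) = 1008 J/(kg·K).
ΔT = 7.004 K
Since 1 °C = 1 K, 7.004 °C.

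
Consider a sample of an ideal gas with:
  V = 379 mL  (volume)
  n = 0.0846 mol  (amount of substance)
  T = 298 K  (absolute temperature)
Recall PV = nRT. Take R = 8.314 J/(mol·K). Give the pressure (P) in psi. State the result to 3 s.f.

80.2 psi

From the ideal-gas law: P = nRT/V.
V = 379 mL = 3.790×10^-4 m³; n = 0.0846 mol; T = 298 K; R = 8.314 J/(mol·K).
P = 5.530×10^5 Pa
5.530×10^5 Pa × (1 psi / 6895 Pa) = 80.21 psi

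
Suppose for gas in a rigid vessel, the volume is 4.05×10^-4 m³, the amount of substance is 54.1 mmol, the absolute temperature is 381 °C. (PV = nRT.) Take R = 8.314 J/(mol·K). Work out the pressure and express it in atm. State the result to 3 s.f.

From the ideal-gas law: P = nRT/V.
V = 4.05×10^-4 m³; n = 54.1 mmol = 0.05410 mol; T = 381 °C = 654.1 K; R = 8.314 J/(mol·K).
P = 7.265×10^5 Pa
7.265×10^5 Pa × (1 atm / 1.013×10^5 Pa) = 7.170 atm

7.17 atm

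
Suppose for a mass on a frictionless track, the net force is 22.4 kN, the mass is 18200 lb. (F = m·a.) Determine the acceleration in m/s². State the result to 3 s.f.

From Newton's second law: a = F/m.
F = 22.4 kN = 22400 N; m = 18200 lb = 8255 kg.
a = 2.713 m/s²

2.71 m/s²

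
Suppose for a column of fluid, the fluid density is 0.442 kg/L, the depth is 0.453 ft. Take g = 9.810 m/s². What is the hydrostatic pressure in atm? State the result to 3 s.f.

Directly: P = ρgh.
ρ = 0.442 kg/L = 442.0 kg/m³; h = 0.453 ft = 0.1381 m; g = 9.810 m/s².
P = 598.7 Pa  (the unit combination reduces to kg/(m·s²) = Pa)
598.7 Pa × (1 atm / 1.013×10^5 Pa) = 0.005909 atm

0.00591 atm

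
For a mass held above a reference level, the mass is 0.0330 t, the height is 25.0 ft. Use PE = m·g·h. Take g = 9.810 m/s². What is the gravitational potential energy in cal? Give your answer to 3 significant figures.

590 cal

PE is given directly by: PE = mgh.
m = 0.0330 t = 33.00 kg; h = 25.0 ft = 7.620 m; g = 9.810 m/s².
PE = 2467 J
2467 J × (1 cal / 4.184 J) = 589.6 cal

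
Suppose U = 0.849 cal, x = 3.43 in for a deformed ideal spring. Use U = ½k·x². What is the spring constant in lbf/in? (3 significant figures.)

5.34 lbf/in

Solving U = ½k·x² for k: k = 2U/x².
U = 0.849 cal = 3.552 J; x = 3.43 in = 0.08712 m.
k = 936.0 N/m
936.0 N/m × (1 lbf/in / 175.1 N/m) = 5.345 lbf/in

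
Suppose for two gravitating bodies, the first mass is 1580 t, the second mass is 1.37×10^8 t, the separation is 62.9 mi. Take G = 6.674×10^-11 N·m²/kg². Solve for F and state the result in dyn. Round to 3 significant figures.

141 dyn

F is given directly by: F = Gm₁m₂/r².
m₁ = 1580 t = 1.580×10^6 kg; m₂ = 1.37×10^8 t = 1.370×10^11 kg; r = 62.9 mi = 1.012×10^5 m; G = 6.674×10^-11 N·m²/kg².
F = 0.001410 N
0.001410 N × (1 dyn / 1.000×10^-5 N) = 141.0 dyn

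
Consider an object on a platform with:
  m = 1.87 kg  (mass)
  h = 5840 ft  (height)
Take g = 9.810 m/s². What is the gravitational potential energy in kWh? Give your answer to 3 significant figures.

0.00907 kWh

Directly: PE = mgh.
m = 1.87 kg; h = 5840 ft = 1780 m; g = 9.810 m/s².
PE = 32654 J  (the unit combination reduces to kg·m²/s² = J)
32654 J × (1 kWh / 3.600×10^6 J) = 0.009071 kWh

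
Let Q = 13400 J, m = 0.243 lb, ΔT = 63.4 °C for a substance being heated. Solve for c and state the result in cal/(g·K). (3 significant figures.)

0.458 cal/(g·K)

Rearranging: c = Q/(m·ΔT).
Q = 13400 J; m = 0.243 lb = 0.1102 kg; ΔT = 63.4 °C = 63.40 K.
c = 1918 J/(kg·K)
1918 J/(kg·K) × (1 cal/(g·K) / 4184 J/(kg·K)) = 0.4583 cal/(g·K)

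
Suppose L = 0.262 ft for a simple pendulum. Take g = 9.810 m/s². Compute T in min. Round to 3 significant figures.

T is given directly by: T = 2π√(L/g).
L = 0.262 ft = 0.07986 m; g = 9.810 m/s².
T = 0.5669 s
0.5669 s × (1 min / 60.00 s) = 0.009448 min

0.00945 min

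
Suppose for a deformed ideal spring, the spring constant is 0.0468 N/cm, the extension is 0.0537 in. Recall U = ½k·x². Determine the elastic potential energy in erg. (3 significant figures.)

43.5 erg

Directly: U = ½kx².
k = 0.0468 N/cm = 4.680 N/m; x = 0.0537 in = 0.001364 m.
U = 4.353×10^-6 J
4.353×10^-6 J × (1 erg / 1.000×10^-7 J) = 43.53 erg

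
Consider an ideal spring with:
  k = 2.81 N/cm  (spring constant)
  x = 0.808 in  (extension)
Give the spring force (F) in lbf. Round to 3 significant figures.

From Hooke's law: F = kx.
k = 2.81 N/cm = 281.0 N/m; x = 0.808 in = 0.02052 m.
F = 5.767 N
5.767 N × (1 lbf / 4.448 N) = 1.296 lbf

1.30 lbf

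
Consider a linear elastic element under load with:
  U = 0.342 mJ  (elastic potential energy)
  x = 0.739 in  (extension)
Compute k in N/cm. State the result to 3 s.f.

0.0194 N/cm

Solving U = ½k·x² for k: k = 2U/x².
U = 0.342 mJ = 3.420×10^-4 J; x = 0.739 in = 0.01877 m.
k = 1.941 N/m
1.941 N/m × (1 N/cm / 100.0 N/m) = 0.01941 N/cm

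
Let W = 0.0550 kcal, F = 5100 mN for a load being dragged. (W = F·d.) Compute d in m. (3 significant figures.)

Rearranging: d = W/F.
W = 0.0550 kcal = 230.1 J; F = 5100 mN = 5.100 N.
d = 45.12 m

45.1 m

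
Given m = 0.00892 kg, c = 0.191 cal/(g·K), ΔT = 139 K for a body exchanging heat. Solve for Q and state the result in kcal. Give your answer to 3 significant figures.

Q is given directly by: Q = mcΔT.
m = 0.00892 kg; c = 0.191 cal/(g·K) = 799.1 J/(kg·K); ΔT = 139 K.
Q = 990.8 J  (the unit combination reduces to kg·m²/s² = J)
990.8 J × (1 kcal / 4184 J) = 0.2368 kcal

0.237 kcal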